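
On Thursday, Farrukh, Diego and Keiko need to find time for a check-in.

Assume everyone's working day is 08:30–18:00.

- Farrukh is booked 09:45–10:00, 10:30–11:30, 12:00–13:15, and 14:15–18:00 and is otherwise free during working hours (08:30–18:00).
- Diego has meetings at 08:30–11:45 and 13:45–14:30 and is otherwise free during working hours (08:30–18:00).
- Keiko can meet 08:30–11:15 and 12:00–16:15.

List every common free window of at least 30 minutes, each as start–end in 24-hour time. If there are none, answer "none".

13:15–13:45

Farrukh free within 08:30–18:00: 08:30–09:45, 10:00–10:30, 11:30–12:00, 13:15–14:15.
Diego free within 08:30–18:00: 11:45–13:45, 14:30–18:00.
Farrukh ∩ Diego: 11:45–12:00, 13:15–13:45.
Farrukh ∩ Diego ∩ Keiko: 13:15–13:45.
Windows ≥ 30 min: 13:15–13:45.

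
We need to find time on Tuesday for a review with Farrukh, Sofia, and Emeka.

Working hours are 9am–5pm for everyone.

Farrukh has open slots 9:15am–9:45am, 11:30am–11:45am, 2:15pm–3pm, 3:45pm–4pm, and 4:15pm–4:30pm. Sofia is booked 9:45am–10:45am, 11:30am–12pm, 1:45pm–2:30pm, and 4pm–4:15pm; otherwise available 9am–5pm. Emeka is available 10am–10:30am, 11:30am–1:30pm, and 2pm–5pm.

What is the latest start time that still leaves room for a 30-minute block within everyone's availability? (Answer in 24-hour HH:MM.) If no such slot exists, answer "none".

14:30

Sofia free within 09:00–17:00: 09:00–09:45, 10:45–11:30, 12:00–13:45, 14:30–16:00, 16:15–17:00.
Farrukh ∩ Sofia: 09:15–09:45, 14:30–15:00, 15:45–16:00, 16:15–16:30.
Farrukh ∩ Sofia ∩ Emeka: 14:30–15:00, 15:45–16:00, 16:15–16:30.
Windows ≥ 30 min: 14:30–15:00.
Latest start in the last window 14:30–15:00 is 15:00 − 30 min = 14:30.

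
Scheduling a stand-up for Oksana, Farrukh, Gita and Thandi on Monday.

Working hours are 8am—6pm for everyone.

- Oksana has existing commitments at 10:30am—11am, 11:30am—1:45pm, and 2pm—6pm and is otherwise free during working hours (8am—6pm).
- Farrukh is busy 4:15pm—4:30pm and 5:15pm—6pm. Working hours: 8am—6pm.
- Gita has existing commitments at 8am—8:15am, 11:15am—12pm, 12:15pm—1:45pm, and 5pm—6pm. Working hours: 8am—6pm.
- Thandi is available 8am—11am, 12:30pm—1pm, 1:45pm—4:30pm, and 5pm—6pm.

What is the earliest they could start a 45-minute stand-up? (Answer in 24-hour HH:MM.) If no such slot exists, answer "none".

Oksana free within 08:00–18:00: 08:00–10:30, 11:00–11:30, 13:45–14:00.
Farrukh free within 08:00–18:00: 08:00–16:15, 16:30–17:15.
Gita free within 08:00–18:00: 08:15–11:15, 12:00–12:15, 13:45–17:00.
Oksana ∩ Farrukh: 08:00–10:30, 11:00–11:30, 13:45–14:00.
Oksana ∩ Farrukh ∩ Gita: 08:15–10:30, 11:00–11:15, 13:45–14:00.
Oksana ∩ Farrukh ∩ Gita ∩ Thandi: 08:15–10:30, 13:45–14:00.
Windows ≥ 45 min: 08:15–10:30.
Earliest such window starts at 08:15.

08:15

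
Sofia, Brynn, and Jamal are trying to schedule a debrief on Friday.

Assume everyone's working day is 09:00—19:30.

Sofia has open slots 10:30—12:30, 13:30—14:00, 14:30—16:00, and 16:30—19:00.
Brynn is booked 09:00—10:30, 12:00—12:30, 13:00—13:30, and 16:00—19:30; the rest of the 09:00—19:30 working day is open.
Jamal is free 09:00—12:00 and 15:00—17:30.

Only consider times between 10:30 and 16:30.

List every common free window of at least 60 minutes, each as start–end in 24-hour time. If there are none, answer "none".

Brynn free within 09:00–19:30: 10:30–12:00, 12:30–13:00, 13:30–16:00.
Sofia ∩ Brynn: 10:30–12:00, 13:30–14:00, 14:30–16:00.
Sofia ∩ Brynn ∩ Jamal: 10:30–12:00, 15:00–16:00.
Restricted to 10:30–16:30: 10:30–12:00, 15:00–16:00.
Windows ≥ 60 min: 10:30–12:00, 15:00–16:00.

10:30–12:00, 15:00–16:00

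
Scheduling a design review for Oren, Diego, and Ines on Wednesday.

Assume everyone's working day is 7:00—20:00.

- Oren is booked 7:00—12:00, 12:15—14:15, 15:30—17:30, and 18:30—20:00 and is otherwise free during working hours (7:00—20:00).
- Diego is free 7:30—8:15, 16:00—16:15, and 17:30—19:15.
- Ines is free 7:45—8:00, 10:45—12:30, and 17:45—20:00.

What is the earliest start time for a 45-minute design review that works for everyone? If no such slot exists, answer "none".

Oren free within 07:00–20:00: 12:00–12:15, 14:15–15:30, 17:30–18:30.
Oren ∩ Diego: 17:30–18:30.
Oren ∩ Diego ∩ Ines: 17:45–18:30.
Windows ≥ 45 min: 17:45–18:30.
Earliest such window starts at 17:45.

17:45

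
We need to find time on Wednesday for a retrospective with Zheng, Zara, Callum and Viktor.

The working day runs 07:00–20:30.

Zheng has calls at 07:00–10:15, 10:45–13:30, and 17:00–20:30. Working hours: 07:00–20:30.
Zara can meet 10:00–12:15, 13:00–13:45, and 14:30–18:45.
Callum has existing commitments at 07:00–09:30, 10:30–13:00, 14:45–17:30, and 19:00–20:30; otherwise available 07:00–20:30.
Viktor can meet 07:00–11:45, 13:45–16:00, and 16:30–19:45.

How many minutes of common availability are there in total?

Zheng free within 07:00–20:30: 10:15–10:45, 13:30–17:00.
Callum free within 07:00–20:30: 09:30–10:30, 13:00–14:45, 17:30–19:00.
Zheng ∩ Zara: 10:15–10:45, 13:30–13:45, 14:30–17:00.
Zheng ∩ Zara ∩ Callum: 10:15–10:30, 13:30–13:45, 14:30–14:45.
Zheng ∩ Zara ∩ Callum ∩ Viktor: 10:15–10:30, 14:30–14:45.
Total common minutes: 15 + 15 = 30.

30 minutes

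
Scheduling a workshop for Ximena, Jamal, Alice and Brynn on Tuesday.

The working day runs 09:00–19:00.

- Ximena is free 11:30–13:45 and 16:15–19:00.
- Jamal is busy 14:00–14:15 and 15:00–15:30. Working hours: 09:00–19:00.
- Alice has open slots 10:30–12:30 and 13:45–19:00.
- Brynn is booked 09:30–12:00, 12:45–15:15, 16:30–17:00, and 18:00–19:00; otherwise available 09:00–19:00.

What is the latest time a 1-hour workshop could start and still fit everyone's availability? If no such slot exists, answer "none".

Jamal free within 09:00–19:00: 09:00–14:00, 14:15–15:00, 15:30–19:00.
Brynn free within 09:00–19:00: 09:00–09:30, 12:00–12:45, 15:15–16:30, 17:00–18:00.
Ximena ∩ Jamal: 11:30–13:45, 16:15–19:00.
Ximena ∩ Jamal ∩ Alice: 11:30–12:30, 16:15–19:00.
Ximena ∩ Jamal ∩ Alice ∩ Brynn: 12:00–12:30, 16:15–16:30, 17:00–18:00.
Windows ≥ 60 min: 17:00–18:00.
Latest start in the last window 17:00–18:00 is 18:00 − 60 min = 17:00.

17:00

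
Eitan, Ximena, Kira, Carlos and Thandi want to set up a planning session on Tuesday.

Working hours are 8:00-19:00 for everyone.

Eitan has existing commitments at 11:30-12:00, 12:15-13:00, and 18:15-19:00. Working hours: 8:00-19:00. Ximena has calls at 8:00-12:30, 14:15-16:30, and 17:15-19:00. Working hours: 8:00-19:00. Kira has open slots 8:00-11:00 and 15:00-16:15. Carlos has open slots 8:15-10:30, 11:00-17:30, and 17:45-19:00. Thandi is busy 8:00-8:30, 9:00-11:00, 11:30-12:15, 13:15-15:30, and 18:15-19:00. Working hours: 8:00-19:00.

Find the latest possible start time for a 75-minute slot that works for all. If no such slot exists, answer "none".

none

Eitan free within 08:00–19:00: 08:00–11:30, 12:00–12:15, 13:00–18:15.
Ximena free within 08:00–19:00: 12:30–14:15, 16:30–17:15.
Thandi free within 08:00–19:00: 08:30–09:00, 11:00–11:30, 12:15–13:15, 15:30–18:15.
Eitan ∩ Ximena: 13:00–14:15, 16:30–17:15.
Eitan ∩ Ximena ∩ Kira: (none).
Eitan ∩ Ximena ∩ Kira ∩ Carlos: (none).
Eitan ∩ Ximena ∩ Kira ∩ Carlos ∩ Thandi: (none).
Windows ≥ 75 min: (none).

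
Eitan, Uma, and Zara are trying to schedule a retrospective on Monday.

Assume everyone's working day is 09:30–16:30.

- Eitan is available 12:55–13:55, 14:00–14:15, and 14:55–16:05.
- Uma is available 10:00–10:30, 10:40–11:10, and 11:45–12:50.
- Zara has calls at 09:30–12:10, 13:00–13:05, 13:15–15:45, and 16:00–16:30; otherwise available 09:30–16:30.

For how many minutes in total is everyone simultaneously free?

0 minutes

Zara free within 09:30–16:30: 12:10–13:00, 13:05–13:15, 15:45–16:00.
Eitan ∩ Uma: (none).
Eitan ∩ Uma ∩ Zara: (none).
Total common minutes: 0.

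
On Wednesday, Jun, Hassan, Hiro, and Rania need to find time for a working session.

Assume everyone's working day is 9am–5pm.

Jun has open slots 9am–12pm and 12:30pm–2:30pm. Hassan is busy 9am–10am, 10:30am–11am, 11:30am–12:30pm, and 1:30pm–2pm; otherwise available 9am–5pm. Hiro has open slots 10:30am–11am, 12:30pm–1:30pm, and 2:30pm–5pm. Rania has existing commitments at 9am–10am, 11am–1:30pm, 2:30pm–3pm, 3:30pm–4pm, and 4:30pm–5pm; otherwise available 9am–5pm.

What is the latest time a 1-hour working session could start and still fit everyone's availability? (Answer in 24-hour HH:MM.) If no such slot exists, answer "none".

Hassan free within 09:00–17:00: 10:00–10:30, 11:00–11:30, 12:30–13:30, 14:00–17:00.
Rania free within 09:00–17:00: 10:00–11:00, 13:30–14:30, 15:00–15:30, 16:00–16:30.
Jun ∩ Hassan: 10:00–10:30, 11:00–11:30, 12:30–13:30, 14:00–14:30.
Jun ∩ Hassan ∩ Hiro: 12:30–13:30.
Jun ∩ Hassan ∩ Hiro ∩ Rania: (none).
Windows ≥ 60 min: (none).

none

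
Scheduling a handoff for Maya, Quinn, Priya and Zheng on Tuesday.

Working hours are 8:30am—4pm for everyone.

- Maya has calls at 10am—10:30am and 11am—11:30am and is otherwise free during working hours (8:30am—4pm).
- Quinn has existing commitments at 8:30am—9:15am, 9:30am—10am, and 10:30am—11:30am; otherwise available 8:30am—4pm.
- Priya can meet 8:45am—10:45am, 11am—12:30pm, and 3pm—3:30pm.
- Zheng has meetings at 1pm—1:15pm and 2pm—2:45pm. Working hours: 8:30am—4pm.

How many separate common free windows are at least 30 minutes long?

Maya free within 08:30–16:00: 08:30–10:00, 10:30–11:00, 11:30–16:00.
Quinn free within 08:30–16:00: 09:15–09:30, 10:00–10:30, 11:30–16:00.
Zheng free within 08:30–16:00: 08:30–13:00, 13:15–14:00, 14:45–16:00.
Maya ∩ Quinn: 09:15–09:30, 11:30–16:00.
Maya ∩ Quinn ∩ Priya: 09:15–09:30, 11:30–12:30, 15:00–15:30.
Maya ∩ Quinn ∩ Priya ∩ Zheng: 09:15–09:30, 11:30–12:30, 15:00–15:30.
Windows ≥ 30 min: 11:30–12:30, 15:00–15:30.
That's 2 windows.

2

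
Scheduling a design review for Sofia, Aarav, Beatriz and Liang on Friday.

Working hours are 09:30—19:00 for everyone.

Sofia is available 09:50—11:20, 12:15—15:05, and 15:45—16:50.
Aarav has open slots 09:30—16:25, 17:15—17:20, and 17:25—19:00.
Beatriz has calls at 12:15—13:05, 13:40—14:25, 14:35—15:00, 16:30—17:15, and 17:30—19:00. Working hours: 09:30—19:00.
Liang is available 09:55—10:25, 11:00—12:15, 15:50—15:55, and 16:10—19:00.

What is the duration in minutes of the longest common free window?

30 minutes

Beatriz free within 09:30–19:00: 09:30–12:15, 13:05–13:40, 14:25–14:35, 15:00–16:30, 17:15–17:30.
Sofia ∩ Aarav: 09:50–11:20, 12:15–15:05, 15:45–16:25.
Sofia ∩ Aarav ∩ Beatriz: 09:50–11:20, 13:05–13:40, 14:25–14:35, 15:00–15:05, 15:45–16:25.
Sofia ∩ Aarav ∩ Beatriz ∩ Liang: 09:55–10:25, 11:00–11:20, 15:50–15:55, 16:10–16:25.
Common window lengths: 30, 20, 5, 15 min; longest is 30.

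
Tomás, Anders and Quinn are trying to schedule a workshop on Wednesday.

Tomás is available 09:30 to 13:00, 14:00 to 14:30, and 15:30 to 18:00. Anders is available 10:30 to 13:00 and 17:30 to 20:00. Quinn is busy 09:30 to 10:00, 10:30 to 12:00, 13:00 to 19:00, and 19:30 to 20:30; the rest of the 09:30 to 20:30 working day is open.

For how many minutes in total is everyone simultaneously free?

60 minutes

Quinn free within 09:30–20:30: 10:00–10:30, 12:00–13:00, 19:00–19:30.
Tomás ∩ Anders: 10:30–13:00, 17:30–18:00.
Tomás ∩ Anders ∩ Quinn: 12:00–13:00.
Total common minutes: 60.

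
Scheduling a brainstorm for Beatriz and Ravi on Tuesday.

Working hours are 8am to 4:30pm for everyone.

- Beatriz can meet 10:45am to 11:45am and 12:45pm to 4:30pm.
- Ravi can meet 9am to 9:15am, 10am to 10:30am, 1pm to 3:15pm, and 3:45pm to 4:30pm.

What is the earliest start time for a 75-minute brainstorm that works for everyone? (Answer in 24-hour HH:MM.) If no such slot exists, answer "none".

13:00

Beatriz ∩ Ravi: 13:00–15:15, 15:45–16:30.
Windows ≥ 75 min: 13:00–15:15.
Earliest such window starts at 13:00.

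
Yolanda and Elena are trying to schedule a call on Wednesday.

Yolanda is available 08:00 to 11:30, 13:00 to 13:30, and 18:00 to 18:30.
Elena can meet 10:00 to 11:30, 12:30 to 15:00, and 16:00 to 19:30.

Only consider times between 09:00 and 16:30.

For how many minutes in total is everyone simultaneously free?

Yolanda ∩ Elena: 10:00–11:30, 13:00–13:30, 18:00–18:30.
Restricted to 09:00–16:30: 10:00–11:30, 13:00–13:30.
Total common minutes: 90 + 30 = 120.

120 minutes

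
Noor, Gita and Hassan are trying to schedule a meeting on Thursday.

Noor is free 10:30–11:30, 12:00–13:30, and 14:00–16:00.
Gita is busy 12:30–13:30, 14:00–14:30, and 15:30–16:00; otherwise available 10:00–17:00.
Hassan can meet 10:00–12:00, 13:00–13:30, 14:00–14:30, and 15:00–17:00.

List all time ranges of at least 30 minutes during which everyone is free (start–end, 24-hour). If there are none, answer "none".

Gita free within 10:00–17:00: 10:00–12:30, 13:30–14:00, 14:30–15:30, 16:00–17:00.
Noor ∩ Gita: 10:30–11:30, 12:00–12:30, 14:30–15:30.
Noor ∩ Gita ∩ Hassan: 10:30–11:30, 15:00–15:30.
Windows ≥ 30 min: 10:30–11:30, 15:00–15:30.

10:30–11:30, 15:00–15:30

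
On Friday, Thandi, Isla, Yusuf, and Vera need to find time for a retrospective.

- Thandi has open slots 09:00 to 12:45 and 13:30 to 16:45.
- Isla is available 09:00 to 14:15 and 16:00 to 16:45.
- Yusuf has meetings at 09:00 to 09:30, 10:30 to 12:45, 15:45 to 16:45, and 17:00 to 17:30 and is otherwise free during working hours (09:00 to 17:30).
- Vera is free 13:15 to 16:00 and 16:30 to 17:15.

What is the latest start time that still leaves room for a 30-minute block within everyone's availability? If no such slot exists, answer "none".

Yusuf free within 09:00–17:30: 09:30–10:30, 12:45–15:45, 16:45–17:00.
Thandi ∩ Isla: 09:00–12:45, 13:30–14:15, 16:00–16:45.
Thandi ∩ Isla ∩ Yusuf: 09:30–10:30, 13:30–14:15.
Thandi ∩ Isla ∩ Yusuf ∩ Vera: 13:30–14:15.
Windows ≥ 30 min: 13:30–14:15.
Latest start in the last window 13:30–14:15 is 14:15 − 30 min = 13:45.

13:45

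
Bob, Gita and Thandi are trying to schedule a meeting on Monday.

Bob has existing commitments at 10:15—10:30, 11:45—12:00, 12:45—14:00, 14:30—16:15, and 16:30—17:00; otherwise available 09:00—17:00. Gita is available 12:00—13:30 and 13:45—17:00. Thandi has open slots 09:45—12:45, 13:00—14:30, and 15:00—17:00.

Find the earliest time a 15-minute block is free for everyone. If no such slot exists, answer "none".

12:00

Bob free within 09:00–17:00: 09:00–10:15, 10:30–11:45, 12:00–12:45, 14:00–14:30, 16:15–16:30.
Bob ∩ Gita: 12:00–12:45, 14:00–14:30, 16:15–16:30.
Bob ∩ Gita ∩ Thandi: 12:00–12:45, 14:00–14:30, 16:15–16:30.
Windows ≥ 15 min: 12:00–12:45, 14:00–14:30, 16:15–16:30.
Earliest such window starts at 12:00.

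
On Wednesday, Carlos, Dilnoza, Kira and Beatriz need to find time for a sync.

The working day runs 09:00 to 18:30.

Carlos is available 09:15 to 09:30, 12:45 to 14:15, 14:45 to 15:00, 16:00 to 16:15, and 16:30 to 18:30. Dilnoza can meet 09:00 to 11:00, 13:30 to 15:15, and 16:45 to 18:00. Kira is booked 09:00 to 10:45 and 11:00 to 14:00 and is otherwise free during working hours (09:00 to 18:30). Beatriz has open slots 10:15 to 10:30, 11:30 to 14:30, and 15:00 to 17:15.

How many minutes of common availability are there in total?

Kira free within 09:00–18:30: 10:45–11:00, 14:00–18:30.
Carlos ∩ Dilnoza: 09:15–09:30, 13:30–14:15, 14:45–15:00, 16:45–18:00.
Carlos ∩ Dilnoza ∩ Kira: 14:00–14:15, 14:45–15:00, 16:45–18:00.
Carlos ∩ Dilnoza ∩ Kira ∩ Beatriz: 14:00–14:15, 16:45–17:15.
Total common minutes: 15 + 30 = 45.

45 minutes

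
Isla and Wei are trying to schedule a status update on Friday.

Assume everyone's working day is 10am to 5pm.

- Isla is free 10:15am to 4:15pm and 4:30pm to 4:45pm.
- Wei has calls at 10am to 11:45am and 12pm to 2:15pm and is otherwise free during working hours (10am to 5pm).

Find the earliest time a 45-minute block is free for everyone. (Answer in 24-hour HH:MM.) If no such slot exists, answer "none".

Wei free within 10:00–17:00: 11:45–12:00, 14:15–17:00.
Isla ∩ Wei: 11:45–12:00, 14:15–16:15, 16:30–16:45.
Windows ≥ 45 min: 14:15–16:15.
Earliest such window starts at 14:15.

14:15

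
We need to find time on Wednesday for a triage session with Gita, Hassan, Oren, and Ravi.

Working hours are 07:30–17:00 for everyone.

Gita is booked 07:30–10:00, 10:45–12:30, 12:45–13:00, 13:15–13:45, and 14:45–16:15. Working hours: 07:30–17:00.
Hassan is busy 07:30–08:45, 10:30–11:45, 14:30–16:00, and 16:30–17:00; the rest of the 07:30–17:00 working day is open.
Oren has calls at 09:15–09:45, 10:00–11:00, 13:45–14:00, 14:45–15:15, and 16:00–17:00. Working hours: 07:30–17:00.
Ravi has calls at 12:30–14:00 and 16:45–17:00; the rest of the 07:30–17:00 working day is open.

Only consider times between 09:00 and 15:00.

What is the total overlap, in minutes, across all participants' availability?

30 minutes

Gita free within 07:30–17:00: 10:00–10:45, 12:30–12:45, 13:00–13:15, 13:45–14:45, 16:15–17:00.
Hassan free within 07:30–17:00: 08:45–10:30, 11:45–14:30, 16:00–16:30.
Oren free within 07:30–17:00: 07:30–09:15, 09:45–10:00, 11:00–13:45, 14:00–14:45, 15:15–16:00.
Ravi free within 07:30–17:00: 07:30–12:30, 14:00–16:45.
Gita ∩ Hassan: 10:00–10:30, 12:30–12:45, 13:00–13:15, 13:45–14:30, 16:15–16:30.
Gita ∩ Hassan ∩ Oren: 12:30–12:45, 13:00–13:15, 14:00–14:30.
Gita ∩ Hassan ∩ Oren ∩ Ravi: 14:00–14:30.
Restricted to 09:00–15:00: 14:00–14:30.
Total common minutes: 30.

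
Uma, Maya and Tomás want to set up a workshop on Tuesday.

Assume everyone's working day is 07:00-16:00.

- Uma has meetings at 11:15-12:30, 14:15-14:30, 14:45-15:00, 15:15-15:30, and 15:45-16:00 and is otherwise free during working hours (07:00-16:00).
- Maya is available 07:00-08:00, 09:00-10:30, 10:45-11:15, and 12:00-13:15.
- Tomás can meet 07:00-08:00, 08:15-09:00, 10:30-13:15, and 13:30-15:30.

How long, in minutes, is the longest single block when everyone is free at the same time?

Uma free within 07:00–16:00: 07:00–11:15, 12:30–14:15, 14:30–14:45, 15:00–15:15, 15:30–15:45.
Uma ∩ Maya: 07:00–08:00, 09:00–10:30, 10:45–11:15, 12:30–13:15.
Uma ∩ Maya ∩ Tomás: 07:00–08:00, 10:45–11:15, 12:30–13:15.
Common window lengths: 60, 30, 45 min; longest is 60.

60 minutes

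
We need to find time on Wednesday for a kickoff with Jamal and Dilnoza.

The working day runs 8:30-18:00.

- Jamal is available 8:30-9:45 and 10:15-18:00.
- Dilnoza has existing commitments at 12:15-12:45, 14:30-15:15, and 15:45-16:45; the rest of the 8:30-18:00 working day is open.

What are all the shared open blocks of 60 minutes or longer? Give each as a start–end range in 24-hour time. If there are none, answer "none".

08:30–09:45, 10:15–12:15, 12:45–14:30, 16:45–18:00

Dilnoza free within 08:30–18:00: 08:30–12:15, 12:45–14:30, 15:15–15:45, 16:45–18:00.
Jamal ∩ Dilnoza: 08:30–09:45, 10:15–12:15, 12:45–14:30, 15:15–15:45, 16:45–18:00.
Windows ≥ 60 min: 08:30–09:45, 10:15–12:15, 12:45–14:30, 16:45–18:00.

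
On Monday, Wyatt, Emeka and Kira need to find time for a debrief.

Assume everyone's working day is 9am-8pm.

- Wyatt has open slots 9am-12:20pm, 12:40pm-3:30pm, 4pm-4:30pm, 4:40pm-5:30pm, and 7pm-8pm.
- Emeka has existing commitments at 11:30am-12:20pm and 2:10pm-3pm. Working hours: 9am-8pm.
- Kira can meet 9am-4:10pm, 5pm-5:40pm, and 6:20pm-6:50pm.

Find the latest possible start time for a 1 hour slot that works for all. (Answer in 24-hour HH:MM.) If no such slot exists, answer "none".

13:10

Emeka free within 09:00–20:00: 09:00–11:30, 12:20–14:10, 15:00–20:00.
Wyatt ∩ Emeka: 09:00–11:30, 12:40–14:10, 15:00–15:30, 16:00–16:30, 16:40–17:30, 19:00–20:00.
Wyatt ∩ Emeka ∩ Kira: 09:00–11:30, 12:40–14:10, 15:00–15:30, 16:00–16:10, 17:00–17:30.
Windows ≥ 60 min: 09:00–11:30, 12:40–14:10.
Latest start in the last window 12:40–14:10 is 14:10 − 60 min = 13:10.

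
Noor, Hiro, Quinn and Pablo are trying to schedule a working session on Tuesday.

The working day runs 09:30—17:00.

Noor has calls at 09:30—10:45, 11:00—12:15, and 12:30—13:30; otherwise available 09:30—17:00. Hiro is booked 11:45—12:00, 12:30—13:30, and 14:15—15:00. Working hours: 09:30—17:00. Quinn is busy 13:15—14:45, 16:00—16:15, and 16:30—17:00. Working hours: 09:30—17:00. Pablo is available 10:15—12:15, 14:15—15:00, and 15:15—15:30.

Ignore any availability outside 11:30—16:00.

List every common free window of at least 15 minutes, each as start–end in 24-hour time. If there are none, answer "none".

Noor free within 09:30–17:00: 10:45–11:00, 12:15–12:30, 13:30–17:00.
Hiro free within 09:30–17:00: 09:30–11:45, 12:00–12:30, 13:30–14:15, 15:00–17:00.
Quinn free within 09:30–17:00: 09:30–13:15, 14:45–16:00, 16:15–16:30.
Noor ∩ Hiro: 10:45–11:00, 12:15–12:30, 13:30–14:15, 15:00–17:00.
Noor ∩ Hiro ∩ Quinn: 10:45–11:00, 12:15–12:30, 15:00–16:00, 16:15–16:30.
Noor ∩ Hiro ∩ Quinn ∩ Pablo: 10:45–11:00, 15:15–15:30.
Restricted to 11:30–16:00: 15:15–15:30.
Windows ≥ 15 min: 15:15–15:30.

15:15–15:30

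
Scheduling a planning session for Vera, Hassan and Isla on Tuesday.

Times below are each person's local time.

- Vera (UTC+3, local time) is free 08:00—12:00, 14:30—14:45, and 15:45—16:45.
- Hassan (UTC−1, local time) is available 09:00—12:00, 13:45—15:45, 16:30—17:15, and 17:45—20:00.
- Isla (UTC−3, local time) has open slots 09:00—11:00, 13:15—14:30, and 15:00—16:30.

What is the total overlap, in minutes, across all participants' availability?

Vera → UTC: 05:00–09:00, 11:30–11:45, 12:45–13:45.
Hassan → UTC: 10:00–13:00, 14:45–16:45, 17:30–18:15, 18:45–21:00.
Isla → UTC: 12:00–14:00, 16:15–17:30, 18:00–19:30.
Vera ∩ Hassan: 11:30–11:45, 12:45–13:00.
Vera ∩ Hassan ∩ Isla: 12:45–13:00.
Total common minutes: 15.

15 minutes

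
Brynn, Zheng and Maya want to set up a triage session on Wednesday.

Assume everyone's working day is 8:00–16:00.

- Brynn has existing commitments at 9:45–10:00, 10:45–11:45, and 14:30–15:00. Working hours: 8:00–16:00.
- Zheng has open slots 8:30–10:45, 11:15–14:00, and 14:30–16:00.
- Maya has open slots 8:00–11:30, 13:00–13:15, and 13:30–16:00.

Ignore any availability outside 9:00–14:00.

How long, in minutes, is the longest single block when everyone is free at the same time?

Brynn free within 08:00–16:00: 08:00–09:45, 10:00–10:45, 11:45–14:30, 15:00–16:00.
Brynn ∩ Zheng: 08:30–09:45, 10:00–10:45, 11:45–14:00, 15:00–16:00.
Brynn ∩ Zheng ∩ Maya: 08:30–09:45, 10:00–10:45, 13:00–13:15, 13:30–14:00, 15:00–16:00.
Restricted to 09:00–14:00: 09:00–09:45, 10:00–10:45, 13:00–13:15, 13:30–14:00.
Common window lengths: 45, 45, 15, 30 min; longest is 45.

45 minutes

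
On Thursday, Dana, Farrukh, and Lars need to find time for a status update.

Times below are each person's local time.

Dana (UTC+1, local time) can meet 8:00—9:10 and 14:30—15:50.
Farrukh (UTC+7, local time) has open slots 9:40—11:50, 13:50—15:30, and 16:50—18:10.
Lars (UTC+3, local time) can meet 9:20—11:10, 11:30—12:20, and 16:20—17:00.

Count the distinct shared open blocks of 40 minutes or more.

1

Dana → UTC: 07:00–08:10, 13:30–14:50.
Farrukh → UTC: 02:40–04:50, 06:50–08:30, 09:50–11:10.
Lars → UTC: 06:20–08:10, 08:30–09:20, 13:20–14:00.
Dana ∩ Farrukh: 07:00–08:10.
Dana ∩ Farrukh ∩ Lars: 07:00–08:10.
Windows ≥ 40 min: 07:00–08:10.
That's 1 window.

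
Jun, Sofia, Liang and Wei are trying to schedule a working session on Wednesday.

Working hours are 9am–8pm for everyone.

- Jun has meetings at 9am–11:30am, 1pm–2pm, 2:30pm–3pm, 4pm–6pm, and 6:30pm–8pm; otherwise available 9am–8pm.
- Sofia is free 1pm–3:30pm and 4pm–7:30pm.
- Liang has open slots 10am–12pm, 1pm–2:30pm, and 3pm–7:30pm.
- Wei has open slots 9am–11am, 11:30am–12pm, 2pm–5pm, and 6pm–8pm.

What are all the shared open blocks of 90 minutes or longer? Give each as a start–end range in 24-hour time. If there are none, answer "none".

none

Jun free within 09:00–20:00: 11:30–13:00, 14:00–14:30, 15:00–16:00, 18:00–18:30.
Jun ∩ Sofia: 14:00–14:30, 15:00–15:30, 18:00–18:30.
Jun ∩ Sofia ∩ Liang: 14:00–14:30, 15:00–15:30, 18:00–18:30.
Jun ∩ Sofia ∩ Liang ∩ Wei: 14:00–14:30, 15:00–15:30, 18:00–18:30.
Windows ≥ 90 min: (none).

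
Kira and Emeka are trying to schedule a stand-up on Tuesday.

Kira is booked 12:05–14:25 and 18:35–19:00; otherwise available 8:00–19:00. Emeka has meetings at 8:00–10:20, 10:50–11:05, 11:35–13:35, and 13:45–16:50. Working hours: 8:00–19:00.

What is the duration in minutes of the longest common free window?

105 minutes

Kira free within 08:00–19:00: 08:00–12:05, 14:25–18:35.
Emeka free within 08:00–19:00: 10:20–10:50, 11:05–11:35, 13:35–13:45, 16:50–19:00.
Kira ∩ Emeka: 10:20–10:50, 11:05–11:35, 16:50–18:35.
Common window lengths: 30, 30, 105 min; longest is 105.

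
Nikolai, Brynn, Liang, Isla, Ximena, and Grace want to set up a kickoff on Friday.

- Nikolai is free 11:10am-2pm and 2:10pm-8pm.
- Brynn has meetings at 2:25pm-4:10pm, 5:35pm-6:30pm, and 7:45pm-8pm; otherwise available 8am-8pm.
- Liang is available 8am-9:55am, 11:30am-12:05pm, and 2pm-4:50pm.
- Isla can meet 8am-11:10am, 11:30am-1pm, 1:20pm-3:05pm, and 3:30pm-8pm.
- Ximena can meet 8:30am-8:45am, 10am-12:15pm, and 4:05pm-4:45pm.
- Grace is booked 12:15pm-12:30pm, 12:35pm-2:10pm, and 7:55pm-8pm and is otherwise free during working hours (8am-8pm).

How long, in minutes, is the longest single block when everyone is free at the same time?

35 minutes

Brynn free within 08:00–20:00: 08:00–14:25, 16:10–17:35, 18:30–19:45.
Grace free within 08:00–20:00: 08:00–12:15, 12:30–12:35, 14:10–19:55.
Nikolai ∩ Brynn: 11:10–14:00, 14:10–14:25, 16:10–17:35, 18:30–19:45.
Nikolai ∩ Brynn ∩ Liang: 11:30–12:05, 14:10–14:25, 16:10–16:50.
Nikolai ∩ Brynn ∩ Liang ∩ Isla: 11:30–12:05, 14:10–14:25, 16:10–16:50.
Nikolai ∩ Brynn ∩ Liang ∩ Isla ∩ Ximena: 11:30–12:05, 16:10–16:45.
Nikolai ∩ Brynn ∩ Liang ∩ Isla ∩ Ximena ∩ Grace: 11:30–12:05, 16:10–16:45.
Common window lengths: 35, 35 min; longest is 35.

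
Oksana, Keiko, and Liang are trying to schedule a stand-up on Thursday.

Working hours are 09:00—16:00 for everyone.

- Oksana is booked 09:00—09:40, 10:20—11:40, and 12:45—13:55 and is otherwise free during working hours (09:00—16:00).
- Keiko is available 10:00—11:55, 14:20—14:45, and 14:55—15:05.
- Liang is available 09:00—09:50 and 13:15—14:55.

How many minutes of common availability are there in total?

Oksana free within 09:00–16:00: 09:40–10:20, 11:40–12:45, 13:55–16:00.
Oksana ∩ Keiko: 10:00–10:20, 11:40–11:55, 14:20–14:45, 14:55–15:05.
Oksana ∩ Keiko ∩ Liang: 14:20–14:45.
Total common minutes: 25.

25 minutes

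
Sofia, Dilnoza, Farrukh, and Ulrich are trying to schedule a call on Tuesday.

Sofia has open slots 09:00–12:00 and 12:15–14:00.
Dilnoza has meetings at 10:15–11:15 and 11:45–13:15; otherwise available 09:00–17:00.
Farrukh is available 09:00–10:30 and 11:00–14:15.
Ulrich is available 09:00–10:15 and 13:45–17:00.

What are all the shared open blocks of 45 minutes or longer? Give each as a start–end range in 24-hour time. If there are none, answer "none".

Dilnoza free within 09:00–17:00: 09:00–10:15, 11:15–11:45, 13:15–17:00.
Sofia ∩ Dilnoza: 09:00–10:15, 11:15–11:45, 13:15–14:00.
Sofia ∩ Dilnoza ∩ Farrukh: 09:00–10:15, 11:15–11:45, 13:15–14:00.
Sofia ∩ Dilnoza ∩ Farrukh ∩ Ulrich: 09:00–10:15, 13:45–14:00.
Windows ≥ 45 min: 09:00–10:15.

09:00–10:15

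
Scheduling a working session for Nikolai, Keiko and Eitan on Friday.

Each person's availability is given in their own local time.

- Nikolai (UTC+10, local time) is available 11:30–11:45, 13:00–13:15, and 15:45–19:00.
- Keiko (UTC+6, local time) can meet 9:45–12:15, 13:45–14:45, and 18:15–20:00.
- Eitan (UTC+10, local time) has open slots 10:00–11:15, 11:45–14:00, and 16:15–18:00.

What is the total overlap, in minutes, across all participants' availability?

Nikolai → UTC: 01:30–01:45, 03:00–03:15, 05:45–09:00.
Keiko → UTC: 03:45–06:15, 07:45–08:45, 12:15–14:00.
Eitan → UTC: 00:00–01:15, 01:45–04:00, 06:15–08:00.
Nikolai ∩ Keiko: 05:45–06:15, 07:45–08:45.
Nikolai ∩ Keiko ∩ Eitan: 07:45–08:00.
Total common minutes: 15.

15 minutes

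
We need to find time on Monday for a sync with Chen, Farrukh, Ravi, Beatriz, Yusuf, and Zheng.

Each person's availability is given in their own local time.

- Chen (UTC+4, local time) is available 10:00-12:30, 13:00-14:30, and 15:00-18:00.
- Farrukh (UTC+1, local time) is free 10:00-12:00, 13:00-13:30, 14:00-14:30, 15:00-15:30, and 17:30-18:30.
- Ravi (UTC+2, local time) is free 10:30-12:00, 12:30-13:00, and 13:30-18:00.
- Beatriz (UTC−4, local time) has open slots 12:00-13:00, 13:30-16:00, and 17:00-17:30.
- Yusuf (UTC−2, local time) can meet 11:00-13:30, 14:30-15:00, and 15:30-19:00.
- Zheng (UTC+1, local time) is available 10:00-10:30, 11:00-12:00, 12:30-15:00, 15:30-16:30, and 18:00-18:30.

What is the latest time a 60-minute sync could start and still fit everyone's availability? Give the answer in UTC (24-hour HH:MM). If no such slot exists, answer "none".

Chen → UTC: 06:00–08:30, 09:00–10:30, 11:00–14:00.
Farrukh → UTC: 09:00–11:00, 12:00–12:30, 13:00–13:30, 14:00–14:30, 16:30–17:30.
Ravi → UTC: 08:30–10:00, 10:30–11:00, 11:30–16:00.
Beatriz → UTC: 16:00–17:00, 17:30–20:00, 21:00–21:30.
Yusuf → UTC: 13:00–15:30, 16:30–17:00, 17:30–21:00.
Zheng → UTC: 09:00–09:30, 10:00–11:00, 11:30–14:00, 14:30–15:30, 17:00–17:30.
Chen ∩ Farrukh: 09:00–10:30, 12:00–12:30, 13:00–13:30.
Chen ∩ Farrukh ∩ Ravi: 09:00–10:00, 12:00–12:30, 13:00–13:30.
Chen ∩ Farrukh ∩ Ravi ∩ Beatriz: (none).
Chen ∩ Farrukh ∩ Ravi ∩ Beatriz ∩ Yusuf: (none).
Chen ∩ Farrukh ∩ Ravi ∩ Beatriz ∩ Yusuf ∩ Zheng: (none).
Windows ≥ 60 min: (none).

none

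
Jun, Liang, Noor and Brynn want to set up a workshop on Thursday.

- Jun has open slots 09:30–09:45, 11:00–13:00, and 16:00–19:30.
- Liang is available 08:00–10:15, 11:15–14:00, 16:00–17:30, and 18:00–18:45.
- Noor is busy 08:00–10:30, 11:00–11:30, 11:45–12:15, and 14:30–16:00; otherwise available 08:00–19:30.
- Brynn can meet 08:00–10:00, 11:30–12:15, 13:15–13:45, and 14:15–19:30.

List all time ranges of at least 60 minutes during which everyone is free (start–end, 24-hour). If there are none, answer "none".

16:00–17:30

Noor free within 08:00–19:30: 10:30–11:00, 11:30–11:45, 12:15–14:30, 16:00–19:30.
Jun ∩ Liang: 09:30–09:45, 11:15–13:00, 16:00–17:30, 18:00–18:45.
Jun ∩ Liang ∩ Noor: 11:30–11:45, 12:15–13:00, 16:00–17:30, 18:00–18:45.
Jun ∩ Liang ∩ Noor ∩ Brynn: 11:30–11:45, 16:00–17:30, 18:00–18:45.
Windows ≥ 60 min: 16:00–17:30.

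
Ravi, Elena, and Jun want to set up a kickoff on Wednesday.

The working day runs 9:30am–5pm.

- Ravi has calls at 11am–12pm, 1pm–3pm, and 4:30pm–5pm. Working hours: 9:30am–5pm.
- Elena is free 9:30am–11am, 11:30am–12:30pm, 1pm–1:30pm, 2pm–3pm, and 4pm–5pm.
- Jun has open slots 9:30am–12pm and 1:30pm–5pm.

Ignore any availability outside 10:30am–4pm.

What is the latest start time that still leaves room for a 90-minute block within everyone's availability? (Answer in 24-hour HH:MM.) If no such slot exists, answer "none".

Ravi free within 09:30–17:00: 09:30–11:00, 12:00–13:00, 15:00–16:30.
Ravi ∩ Elena: 09:30–11:00, 12:00–12:30, 16:00–16:30.
Ravi ∩ Elena ∩ Jun: 09:30–11:00, 16:00–16:30.
Restricted to 10:30–16:00: 10:30–11:00.
Windows ≥ 90 min: (none).

none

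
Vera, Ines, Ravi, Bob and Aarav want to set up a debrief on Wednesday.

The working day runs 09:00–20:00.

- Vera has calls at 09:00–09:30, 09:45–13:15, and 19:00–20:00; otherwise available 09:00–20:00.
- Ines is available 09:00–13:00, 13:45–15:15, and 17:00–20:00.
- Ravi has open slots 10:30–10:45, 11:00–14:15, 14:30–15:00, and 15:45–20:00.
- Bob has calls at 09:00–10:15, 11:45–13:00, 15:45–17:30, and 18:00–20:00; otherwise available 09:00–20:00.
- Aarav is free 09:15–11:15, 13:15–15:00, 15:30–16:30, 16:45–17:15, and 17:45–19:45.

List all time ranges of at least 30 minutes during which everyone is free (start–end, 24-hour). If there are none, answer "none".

13:45–14:15, 14:30–15:00

Vera free within 09:00–20:00: 09:30–09:45, 13:15–19:00.
Bob free within 09:00–20:00: 10:15–11:45, 13:00–15:45, 17:30–18:00.
Vera ∩ Ines: 09:30–09:45, 13:45–15:15, 17:00–19:00.
Vera ∩ Ines ∩ Ravi: 13:45–14:15, 14:30–15:00, 17:00–19:00.
Vera ∩ Ines ∩ Ravi ∩ Bob: 13:45–14:15, 14:30–15:00, 17:30–18:00.
Vera ∩ Ines ∩ Ravi ∩ Bob ∩ Aarav: 13:45–14:15, 14:30–15:00, 17:45–18:00.
Windows ≥ 30 min: 13:45–14:15, 14:30–15:00.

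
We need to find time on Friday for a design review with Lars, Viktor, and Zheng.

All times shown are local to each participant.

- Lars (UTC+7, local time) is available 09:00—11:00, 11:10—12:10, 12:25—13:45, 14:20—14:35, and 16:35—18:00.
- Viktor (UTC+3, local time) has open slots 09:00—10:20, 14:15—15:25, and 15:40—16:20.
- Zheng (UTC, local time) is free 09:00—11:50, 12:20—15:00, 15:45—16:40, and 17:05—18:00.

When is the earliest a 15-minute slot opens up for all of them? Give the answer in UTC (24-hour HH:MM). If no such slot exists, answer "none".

none

Lars → UTC: 02:00–04:00, 04:10–05:10, 05:25–06:45, 07:20–07:35, 09:35–11:00.
Viktor → UTC: 06:00–07:20, 11:15–12:25, 12:40–13:20.
Zheng → UTC: 09:00–11:50, 12:20–15:00, 15:45–16:40, 17:05–18:00.
Lars ∩ Viktor: 06:00–06:45.
Lars ∩ Viktor ∩ Zheng: (none).
Windows ≥ 15 min: (none).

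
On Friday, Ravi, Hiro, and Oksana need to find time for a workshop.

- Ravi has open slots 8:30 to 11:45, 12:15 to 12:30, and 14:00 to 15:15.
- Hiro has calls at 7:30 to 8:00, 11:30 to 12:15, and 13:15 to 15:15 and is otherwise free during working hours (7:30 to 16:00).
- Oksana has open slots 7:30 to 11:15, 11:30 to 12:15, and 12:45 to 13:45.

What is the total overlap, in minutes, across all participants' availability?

165 minutes

Hiro free within 07:30–16:00: 08:00–11:30, 12:15–13:15, 15:15–16:00.
Ravi ∩ Hiro: 08:30–11:30, 12:15–12:30.
Ravi ∩ Hiro ∩ Oksana: 08:30–11:15.
Total common minutes: 165.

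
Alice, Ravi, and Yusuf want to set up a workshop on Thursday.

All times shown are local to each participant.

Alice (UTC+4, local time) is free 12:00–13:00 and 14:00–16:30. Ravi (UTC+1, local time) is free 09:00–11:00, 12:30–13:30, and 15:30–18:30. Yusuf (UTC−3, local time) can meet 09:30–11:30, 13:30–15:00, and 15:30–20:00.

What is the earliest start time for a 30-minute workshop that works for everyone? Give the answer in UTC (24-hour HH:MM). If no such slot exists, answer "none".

none

Alice → UTC: 08:00–09:00, 10:00–12:30.
Ravi → UTC: 08:00–10:00, 11:30–12:30, 14:30–17:30.
Yusuf → UTC: 12:30–14:30, 16:30–18:00, 18:30–23:00.
Alice ∩ Ravi: 08:00–09:00, 11:30–12:30.
Alice ∩ Ravi ∩ Yusuf: (none).
Windows ≥ 30 min: (none).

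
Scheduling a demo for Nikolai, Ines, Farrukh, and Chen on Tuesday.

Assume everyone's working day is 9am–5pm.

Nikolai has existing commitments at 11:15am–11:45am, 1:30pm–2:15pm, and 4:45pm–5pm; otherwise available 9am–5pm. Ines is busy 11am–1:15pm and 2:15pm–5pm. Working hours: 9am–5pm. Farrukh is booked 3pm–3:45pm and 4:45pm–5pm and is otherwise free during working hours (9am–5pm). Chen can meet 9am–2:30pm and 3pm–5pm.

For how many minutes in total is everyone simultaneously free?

135 minutes

Nikolai free within 09:00–17:00: 09:00–11:15, 11:45–13:30, 14:15–16:45.
Ines free within 09:00–17:00: 09:00–11:00, 13:15–14:15.
Farrukh free within 09:00–17:00: 09:00–15:00, 15:45–16:45.
Nikolai ∩ Ines: 09:00–11:00, 13:15–13:30.
Nikolai ∩ Ines ∩ Farrukh: 09:00–11:00, 13:15–13:30.
Nikolai ∩ Ines ∩ Farrukh ∩ Chen: 09:00–11:00, 13:15–13:30.
Total common minutes: 120 + 15 = 135.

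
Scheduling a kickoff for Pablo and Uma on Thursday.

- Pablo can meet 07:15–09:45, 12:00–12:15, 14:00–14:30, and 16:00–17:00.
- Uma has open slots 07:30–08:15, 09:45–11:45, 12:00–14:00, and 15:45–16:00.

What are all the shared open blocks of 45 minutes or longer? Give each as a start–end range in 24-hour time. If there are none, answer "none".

Pablo ∩ Uma: 07:30–08:15, 12:00–12:15.
Windows ≥ 45 min: 07:30–08:15.

07:30–08:15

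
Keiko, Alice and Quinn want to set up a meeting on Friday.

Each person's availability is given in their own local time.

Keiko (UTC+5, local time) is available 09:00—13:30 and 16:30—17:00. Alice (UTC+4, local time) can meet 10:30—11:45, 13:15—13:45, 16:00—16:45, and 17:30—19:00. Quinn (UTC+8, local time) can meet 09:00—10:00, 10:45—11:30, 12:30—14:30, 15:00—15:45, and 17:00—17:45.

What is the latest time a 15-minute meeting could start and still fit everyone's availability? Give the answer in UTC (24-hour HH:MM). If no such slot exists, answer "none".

07:30

Keiko → UTC: 04:00–08:30, 11:30–12:00.
Alice → UTC: 06:30–07:45, 09:15–09:45, 12:00–12:45, 13:30–15:00.
Quinn → UTC: 01:00–02:00, 02:45–03:30, 04:30–06:30, 07:00–07:45, 09:00–09:45.
Keiko ∩ Alice: 06:30–07:45.
Keiko ∩ Alice ∩ Quinn: 07:00–07:45.
Windows ≥ 15 min: 07:00–07:45.
Latest start in the last window 07:00–07:45 is 07:45 − 15 min = 07:30.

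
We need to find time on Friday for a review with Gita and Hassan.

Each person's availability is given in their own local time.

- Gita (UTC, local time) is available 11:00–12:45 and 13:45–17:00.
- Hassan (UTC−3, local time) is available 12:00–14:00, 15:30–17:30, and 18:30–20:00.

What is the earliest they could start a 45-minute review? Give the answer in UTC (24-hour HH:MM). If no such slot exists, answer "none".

15:00

Gita → UTC: 11:00–12:45, 13:45–17:00.
Hassan → UTC: 15:00–17:00, 18:30–20:30, 21:30–23:00.
Gita ∩ Hassan: 15:00–17:00.
Windows ≥ 45 min: 15:00–17:00.
Earliest such window starts at 15:00.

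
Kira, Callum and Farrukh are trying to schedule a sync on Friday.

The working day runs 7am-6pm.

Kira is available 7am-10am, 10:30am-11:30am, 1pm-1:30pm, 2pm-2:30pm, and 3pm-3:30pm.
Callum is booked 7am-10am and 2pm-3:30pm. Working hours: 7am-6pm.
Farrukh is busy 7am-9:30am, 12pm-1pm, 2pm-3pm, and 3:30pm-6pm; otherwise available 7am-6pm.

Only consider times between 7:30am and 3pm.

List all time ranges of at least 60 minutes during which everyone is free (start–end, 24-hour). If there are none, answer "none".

Callum free within 07:00–18:00: 10:00–14:00, 15:30–18:00.
Farrukh free within 07:00–18:00: 09:30–12:00, 13:00–14:00, 15:00–15:30.
Kira ∩ Callum: 10:30–11:30, 13:00–13:30.
Kira ∩ Callum ∩ Farrukh: 10:30–11:30, 13:00–13:30.
Restricted to 07:30–15:00: 10:30–11:30, 13:00–13:30.
Windows ≥ 60 min: 10:30–11:30.

10:30–11:30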